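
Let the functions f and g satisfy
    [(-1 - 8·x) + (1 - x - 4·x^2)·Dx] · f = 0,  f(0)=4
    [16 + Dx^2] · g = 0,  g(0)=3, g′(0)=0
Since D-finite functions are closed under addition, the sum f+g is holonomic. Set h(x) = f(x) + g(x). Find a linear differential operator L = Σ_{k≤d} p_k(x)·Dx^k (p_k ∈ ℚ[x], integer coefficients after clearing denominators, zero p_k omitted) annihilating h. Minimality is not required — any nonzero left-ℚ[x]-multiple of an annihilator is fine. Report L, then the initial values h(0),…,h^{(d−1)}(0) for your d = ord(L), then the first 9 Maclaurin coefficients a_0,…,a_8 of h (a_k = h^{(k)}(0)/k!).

L = (560 + 4608·x + 1664·x^2 + 6144·x^3 + 10240·x^4 + 16384·x^5) + (-208 + 272·x + 896·x^2 - 1408·x^3 - 1536·x^4 + 6144·x^5 + 8192·x^6)·Dx + (35 + 288·x + 104·x^2 + 384·x^3 + 640·x^4 + 1024·x^5)·Dx^2 + (-13 + 17·x + 56·x^2 - 88·x^3 - 96·x^4 + 384·x^5 + 512·x^6)·Dx^3  (order 3).
h: a_k = 7, 4, -4, 36, 148, 260, 10604/15, 1764, 489812/105, …
ICs: h(0) = 7, h′(0) = 4, h′′(0) = -8.

f: a_k = 4, 4, 20, 36, 116, 260, 724, 1764, 4660, …
g: a_k = 3, 0, -24, 0, 32, 0, -256/15, 0, 512/105, …
Weyl lclm of L_f,L_g ⇒ L₀ (ord ≤ 3).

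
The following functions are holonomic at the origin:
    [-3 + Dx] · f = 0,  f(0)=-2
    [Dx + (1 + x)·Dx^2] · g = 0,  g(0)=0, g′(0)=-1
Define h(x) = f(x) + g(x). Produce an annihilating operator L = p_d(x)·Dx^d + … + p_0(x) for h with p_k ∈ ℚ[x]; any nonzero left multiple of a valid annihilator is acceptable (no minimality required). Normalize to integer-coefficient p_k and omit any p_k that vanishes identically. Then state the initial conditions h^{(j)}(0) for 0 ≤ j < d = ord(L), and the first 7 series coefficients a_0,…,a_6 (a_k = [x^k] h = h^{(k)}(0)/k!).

L = (-15 - 9·x)·Dx + (-7 - 18·x - 9·x^2)·Dx^2 + (4 + 7·x + 3·x^2)·Dx^3  (order 3).
h: a_k = -2, -7, -17/2, -28/3, -13/2, -17/4, -223/120, …
ICs: h(0) = -2, h′(0) = -7, h′′(0) = -17.

f: a_k = -2, -6, -9, -9, -27/4, -81/20, -81/40, …
g: a_k = 0, -1, 1/2, -1/3, 1/4, -1/5, 1/6, …
h₀=f+g: left-lcm gives L₀, ord ≤ 3.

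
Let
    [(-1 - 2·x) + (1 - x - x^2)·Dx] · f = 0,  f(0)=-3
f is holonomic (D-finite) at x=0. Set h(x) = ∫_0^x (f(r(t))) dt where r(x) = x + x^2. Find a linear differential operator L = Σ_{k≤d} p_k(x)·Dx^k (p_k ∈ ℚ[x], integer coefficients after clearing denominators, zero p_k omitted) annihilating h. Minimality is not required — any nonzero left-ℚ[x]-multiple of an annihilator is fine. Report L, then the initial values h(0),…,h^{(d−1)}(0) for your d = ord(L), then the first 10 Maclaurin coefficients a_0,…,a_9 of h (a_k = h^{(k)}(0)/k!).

L = (1 + 4·x + 6·x^2 + 4·x^3)·Dx + (-1 + x + 2·x^2 + 2·x^3 + x^4)·Dx^2  (order 2).
h: a_k = 0, -3, -3/2, -3, -21/4, -48/5, -37/2, -258/7, -597/8, -461/3, …
ICs: h(0) = 0, h′(0) = -3.

f: a_k = -3, -3, -6, -9, -15, -24, -39, -63, -102, -165, …
Substitute x→r, Dx→(1/r')Dx; clear ⇒ L₀.
∫: right-multiply L₀ by Dx.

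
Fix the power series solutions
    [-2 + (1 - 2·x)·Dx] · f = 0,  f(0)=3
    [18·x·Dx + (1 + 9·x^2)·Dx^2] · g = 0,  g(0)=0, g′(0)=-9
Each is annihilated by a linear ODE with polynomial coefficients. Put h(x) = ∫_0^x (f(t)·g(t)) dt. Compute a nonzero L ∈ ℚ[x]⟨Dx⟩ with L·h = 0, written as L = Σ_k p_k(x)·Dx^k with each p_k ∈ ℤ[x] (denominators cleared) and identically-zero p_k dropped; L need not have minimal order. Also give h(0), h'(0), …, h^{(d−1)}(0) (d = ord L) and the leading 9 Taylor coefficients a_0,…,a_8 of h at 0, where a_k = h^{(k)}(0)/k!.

f: a_k = 3, 6, 12, 24, 48, 96, 192, 384, 768, …
g: a_k = 0, -9, 0, 27, 0, -729/5, 0, 6561/7, 0, …
Sym-product of L_f,L_g gives L₀ (≤ ord 2).
∫: right-multiply L₀ by Dx.
L = 36·x·Dx + (4 - 18·x + 72·x^2)·Dx^2 + (-1 + 2·x - 9·x^2 + 18·x^3)·Dx^3  (order 3).
h: a_k = 0, 0, -27/2, -18, -27/4, -54/5, -909/10, -5454/35, 22059/280, …
ICs: h(0) = 0, h′(0) = 0, h′′(0) = -27.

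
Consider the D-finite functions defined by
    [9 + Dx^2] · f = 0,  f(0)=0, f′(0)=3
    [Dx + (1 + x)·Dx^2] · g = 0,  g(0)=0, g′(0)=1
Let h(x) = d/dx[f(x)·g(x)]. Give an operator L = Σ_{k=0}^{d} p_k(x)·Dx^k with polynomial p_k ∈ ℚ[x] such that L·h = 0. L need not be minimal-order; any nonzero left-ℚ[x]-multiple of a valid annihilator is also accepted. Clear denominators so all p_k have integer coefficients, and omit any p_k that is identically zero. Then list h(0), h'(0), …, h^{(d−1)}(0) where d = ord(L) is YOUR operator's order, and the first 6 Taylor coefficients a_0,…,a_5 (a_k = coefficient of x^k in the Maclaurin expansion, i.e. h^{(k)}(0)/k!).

f: a_k = 0, 3, 0, -9/2, 0, 81/40, …
g: a_k = 0, 1, -1/2, 1/3, -1/4, 1/5, …
h₀=f·g: eliminate ⇒ L₀, order ≤ 2·2.
Differentiate: ansatz ord ≤ ord L₀ ⇒ L.
L = (13743 + 107892·x + 319302·x^2 + 475308·x^3 + 381267·x^4 + 157464·x^5 + 26244·x^6) + (4104 + 24192·x + 53460·x^2 + 56700·x^3 + 29160·x^4 + 5832·x^5)·Dx + (4020 + 27828·x + 76770·x^2 + 109512·x^3 + 85698·x^4 + 34992·x^5 + 5832·x^6)·Dx^2 + (456 + 2688·x + 5940·x^2 + 6300·x^3 + 3240·x^4 + 648·x^5)·Dx^3 + (277 + 1760·x + 4588·x^2 + 6300·x^3 + 4815·x^4 + 1944·x^5 + 324·x^6)·Dx^4  (order 4).
h: a_k = 0, 6, -9/2, -14, 15/2, 27/4, …
ICs: h(0) = 0, h′(0) = 6, h′′(0) = -9, h′′′(0) = -84.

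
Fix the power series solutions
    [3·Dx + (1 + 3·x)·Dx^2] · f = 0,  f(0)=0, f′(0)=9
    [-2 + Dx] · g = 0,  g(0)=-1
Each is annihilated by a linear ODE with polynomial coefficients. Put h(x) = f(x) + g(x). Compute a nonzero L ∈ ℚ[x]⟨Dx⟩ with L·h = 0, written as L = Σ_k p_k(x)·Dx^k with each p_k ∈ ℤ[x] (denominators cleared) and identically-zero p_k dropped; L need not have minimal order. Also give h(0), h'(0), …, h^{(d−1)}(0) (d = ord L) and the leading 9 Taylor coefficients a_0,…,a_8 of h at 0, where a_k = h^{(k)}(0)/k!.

L = (-48 - 36·x)·Dx + (14 - 24·x - 36·x^2)·Dx^2 + (5 + 21·x + 18·x^2)·Dx^3  (order 3).
h: a_k = -1, 7, -31/2, 77/3, -737/12, 2183/15, -32813/90, 295237/315, -6200161/2520, …
ICs: h(0) = -1, h′(0) = 7, h′′(0) = -31.

f: a_k = 0, 9, -27/2, 27, -243/4, 729/5, -729/2, 6561/7, -19683/8, …
g: a_k = -1, -2, -2, -4/3, -2/3, -4/15, -4/45, -8/315, -2/315, …
h₀=f+g: left-lcm gives L₀, ord ≤ 3.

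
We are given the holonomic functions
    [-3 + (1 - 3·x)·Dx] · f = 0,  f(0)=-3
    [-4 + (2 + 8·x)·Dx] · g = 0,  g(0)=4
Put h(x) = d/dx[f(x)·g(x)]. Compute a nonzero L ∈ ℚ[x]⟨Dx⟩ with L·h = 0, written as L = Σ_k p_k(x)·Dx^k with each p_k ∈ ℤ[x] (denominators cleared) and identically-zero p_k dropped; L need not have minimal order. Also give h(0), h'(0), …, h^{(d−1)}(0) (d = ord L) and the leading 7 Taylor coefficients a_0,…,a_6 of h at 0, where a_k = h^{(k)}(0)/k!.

L = (26 + 180·x + 108·x^2) + (-5 - 11·x + 54·x^2 + 72·x^3)·Dx  (order 1).
h: a_k = -60, -312, -1548, -5712, -23100, -77112, -292068, …
ICs: h(0) = -60.

f: a_k = -3, -9, -27, -81, -243, -729, -2187, …
g: a_k = 4, 8, -8, 16, -40, 112, -336, …
Sym-product of L_f,L_g gives L₀ (≤ ord 1).
Differentiate: ansatz ord ≤ ord L₀ ⇒ L.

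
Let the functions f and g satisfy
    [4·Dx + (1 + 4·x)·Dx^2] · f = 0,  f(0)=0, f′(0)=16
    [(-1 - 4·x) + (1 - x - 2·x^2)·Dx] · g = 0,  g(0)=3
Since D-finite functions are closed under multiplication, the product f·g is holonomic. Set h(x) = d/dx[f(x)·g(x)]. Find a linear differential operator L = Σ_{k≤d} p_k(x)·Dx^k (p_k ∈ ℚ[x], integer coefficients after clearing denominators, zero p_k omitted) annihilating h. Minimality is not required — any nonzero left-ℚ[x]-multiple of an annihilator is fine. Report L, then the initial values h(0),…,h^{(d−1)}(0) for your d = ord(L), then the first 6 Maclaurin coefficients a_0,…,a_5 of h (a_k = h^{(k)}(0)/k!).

L = (36 + 144·x + 288·x^2) + (-1 + 24·x + 168·x^2 + 224·x^3)·Dx + (-1 - 7·x - 6·x^2 + 32·x^3 + 32·x^4)·Dx^2  (order 2).
h: a_k = 48, -96, 912, -2240, 12528, -204192/5, …
ICs: h(0) = 48, h′(0) = -96.

f: a_k = 0, 16, -32, 256/3, -256, 4096/5, …
g: a_k = 3, 3, 9, 15, 33, 63, …
L₀ := L_f ⊗_s L_g (sym. prod.), ord ≤ 2.
h₀' ⇒ L via d/dx closure of L₀.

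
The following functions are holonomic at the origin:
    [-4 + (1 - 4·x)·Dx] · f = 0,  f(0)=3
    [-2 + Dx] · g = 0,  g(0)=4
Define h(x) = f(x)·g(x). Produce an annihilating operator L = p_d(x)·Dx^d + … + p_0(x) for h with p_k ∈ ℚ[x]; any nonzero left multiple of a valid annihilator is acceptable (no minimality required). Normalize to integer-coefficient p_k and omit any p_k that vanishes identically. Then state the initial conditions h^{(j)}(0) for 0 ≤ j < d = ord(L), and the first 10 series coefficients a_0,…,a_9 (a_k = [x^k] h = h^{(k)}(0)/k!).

L = (6 - 8·x) + (-1 + 4·x)·Dx  (order 1).
h: a_k = 12, 72, 312, 1264, 5064, 101296/5, 1215568/15, 11345312/35, 136143752/105, 4901175088/945, …
ICs: h(0) = 12.

f: a_k = 3, 12, 48, 192, 768, 3072, 12288, 49152, 196608, 786432, …
g: a_k = 4, 8, 8, 16/3, 8/3, 16/15, 16/45, 32/315, 8/315, 16/2835, …
f·g: L₀ = L_f ⊗_s L_g, ord ≤ 1·1.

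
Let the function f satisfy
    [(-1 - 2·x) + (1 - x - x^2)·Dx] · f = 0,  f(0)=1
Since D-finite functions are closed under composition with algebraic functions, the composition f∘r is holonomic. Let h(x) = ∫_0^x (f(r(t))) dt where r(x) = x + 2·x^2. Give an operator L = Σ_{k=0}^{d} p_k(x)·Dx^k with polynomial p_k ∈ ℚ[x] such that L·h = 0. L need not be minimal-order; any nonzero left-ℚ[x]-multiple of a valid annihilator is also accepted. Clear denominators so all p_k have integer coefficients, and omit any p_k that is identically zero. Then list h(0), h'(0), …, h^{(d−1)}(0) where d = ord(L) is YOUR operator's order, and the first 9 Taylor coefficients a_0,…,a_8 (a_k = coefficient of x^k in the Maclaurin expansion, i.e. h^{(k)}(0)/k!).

f: a_k = 1, 1, 2, 3, 5, 8, 13, 21, 34, …
f∘r: x↦r, Dx↦Dx/r' in L_f ⇒ L₀.
h=∫₀ˣh₀: take L = L₀·Dx.
L = (1 + 6·x + 12·x^2 + 16·x^3)·Dx + (-1 + x + 3·x^2 + 4·x^3 + 4·x^4)·Dx^2  (order 2).
h: a_k = 0, 1, 1/2, 4/3, 11/4, 31/5, 14, 237/7, 657/8, …
ICs: h(0) = 0, h′(0) = 1.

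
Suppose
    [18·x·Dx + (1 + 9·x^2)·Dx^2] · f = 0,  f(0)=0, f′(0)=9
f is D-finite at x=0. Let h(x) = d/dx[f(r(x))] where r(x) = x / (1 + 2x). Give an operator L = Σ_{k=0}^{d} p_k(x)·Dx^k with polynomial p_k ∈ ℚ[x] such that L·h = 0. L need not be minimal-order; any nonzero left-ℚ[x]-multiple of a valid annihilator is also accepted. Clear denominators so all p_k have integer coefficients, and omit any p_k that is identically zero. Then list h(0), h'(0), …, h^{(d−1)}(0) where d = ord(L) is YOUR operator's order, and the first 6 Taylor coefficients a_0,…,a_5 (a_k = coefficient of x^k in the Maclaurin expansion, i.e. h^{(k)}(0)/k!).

f: a_k = 0, 9, 0, -27, 0, 729/5, …
f∘r: x↦r, Dx↦Dx/r' in L_f ⇒ L₀.
h=h₀': d/dx-closure on L₀ ⇒ L.
L = (4 + 26·x) + (1 + 4·x + 13·x^2)·Dx  (order 1).
h: a_k = 9, -36, 27, 360, -1791, 2484, …
ICs: h(0) = 9.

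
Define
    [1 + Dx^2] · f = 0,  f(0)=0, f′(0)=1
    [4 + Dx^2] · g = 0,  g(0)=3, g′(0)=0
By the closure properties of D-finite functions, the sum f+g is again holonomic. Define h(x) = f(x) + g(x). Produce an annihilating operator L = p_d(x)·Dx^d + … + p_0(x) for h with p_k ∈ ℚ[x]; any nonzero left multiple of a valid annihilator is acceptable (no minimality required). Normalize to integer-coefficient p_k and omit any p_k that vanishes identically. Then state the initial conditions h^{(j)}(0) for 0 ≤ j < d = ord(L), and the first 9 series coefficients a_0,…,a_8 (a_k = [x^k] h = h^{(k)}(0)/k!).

L = 4 + 5·Dx^2 + Dx^4  (order 4).
h: a_k = 3, 1, -6, -1/6, 2, 1/120, -4/15, -1/5040, 2/105, …
ICs: h(0) = 3, h′(0) = 1, h′′(0) = -12, h′′′(0) = -1.

f: a_k = 0, 1, 0, -1/6, 0, 1/120, 0, -1/5040, 0, …
g: a_k = 3, 0, -6, 0, 2, 0, -4/15, 0, 2/105, …
h₀=f+g: left-lcm gives L₀, ord ≤ 4.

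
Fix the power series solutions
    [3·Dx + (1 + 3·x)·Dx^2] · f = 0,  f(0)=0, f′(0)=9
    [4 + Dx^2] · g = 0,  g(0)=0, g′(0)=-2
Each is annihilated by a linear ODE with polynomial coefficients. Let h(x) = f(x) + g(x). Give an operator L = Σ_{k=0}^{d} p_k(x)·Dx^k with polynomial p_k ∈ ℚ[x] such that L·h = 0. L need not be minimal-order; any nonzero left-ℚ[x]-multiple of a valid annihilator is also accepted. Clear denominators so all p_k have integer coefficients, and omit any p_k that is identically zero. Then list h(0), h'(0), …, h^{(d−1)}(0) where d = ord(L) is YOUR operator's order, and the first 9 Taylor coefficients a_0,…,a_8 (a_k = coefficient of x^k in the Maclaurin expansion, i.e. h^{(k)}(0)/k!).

f: a_k = 0, 9, -27/2, 27, -243/4, 729/5, -729/2, 6561/7, -19683/8, …
g: a_k = 0, -2, 0, 4/3, 0, -4/15, 0, 8/315, 0, …
Weyl lclm of L_f,L_g ⇒ L₀ (ord ≤ 4).
L = (348 + 144·x + 216·x^2)·Dx + (44 + 180·x + 216·x^2 + 216·x^3)·Dx^2 + (87 + 36·x + 54·x^2)·Dx^3 + (11 + 45·x + 54·x^2 + 54·x^3)·Dx^4  (order 4).
h: a_k = 0, 7, -27/2, 85/3, -243/4, 2183/15, -729/2, 42179/45, -19683/8, …
ICs: h(0) = 0, h′(0) = 7, h′′(0) = -27, h′′′(0) = 170.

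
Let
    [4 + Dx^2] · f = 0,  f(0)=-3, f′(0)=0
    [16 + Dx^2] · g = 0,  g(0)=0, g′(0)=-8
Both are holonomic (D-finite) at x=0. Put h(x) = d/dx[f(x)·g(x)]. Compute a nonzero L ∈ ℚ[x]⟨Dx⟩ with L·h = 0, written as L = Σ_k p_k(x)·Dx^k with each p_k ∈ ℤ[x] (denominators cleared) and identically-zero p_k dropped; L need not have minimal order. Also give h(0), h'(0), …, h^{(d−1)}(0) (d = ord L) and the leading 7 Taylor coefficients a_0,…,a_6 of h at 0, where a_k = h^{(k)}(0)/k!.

f: a_k = -3, 0, 6, 0, -2, 0, 4/15, …
g: a_k = 0, -8, 0, 64/3, 0, -256/15, 0, …
Product ⇒ symmetric product L₀, ord ≤ 4.
h₀' ⇒ L via d/dx closure of L₀.
L = 144 + 40·Dx^2 + Dx^4  (order 4).
h: a_k = 24, 0, -336, 0, 976, 0, -17504/15, …
ICs: h(0) = 24, h′(0) = 0, h′′(0) = -672, h′′′(0) = 0.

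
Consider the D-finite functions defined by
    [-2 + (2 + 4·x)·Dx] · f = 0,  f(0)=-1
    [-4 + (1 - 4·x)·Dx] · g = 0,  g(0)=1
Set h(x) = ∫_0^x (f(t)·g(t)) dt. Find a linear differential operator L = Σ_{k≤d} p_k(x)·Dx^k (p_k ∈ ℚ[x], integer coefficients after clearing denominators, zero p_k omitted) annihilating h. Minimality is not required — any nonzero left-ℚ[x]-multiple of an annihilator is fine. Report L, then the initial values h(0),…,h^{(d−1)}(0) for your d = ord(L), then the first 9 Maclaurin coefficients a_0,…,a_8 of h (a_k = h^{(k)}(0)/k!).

L = (5 + 4·x)·Dx + (-1 + 2·x + 8·x^2)·Dx^2  (order 2).
h: a_k = 0, -1, -5/2, -13/2, -157/8, -2507/40, -3345/16, -80259/112, -321069/128, …
ICs: h(0) = 0, h′(0) = -1.

f: a_k = -1, -1, 1/2, -1/2, 5/8, -7/8, 21/16, -33/16, 429/128, …
g: a_k = 1, 4, 16, 64, 256, 1024, 4096, 16384, 65536, …
L₀ := L_f ⊗_s L_g (sym. prod.), ord ≤ 1.
∫: right-multiply L₀ by Dx.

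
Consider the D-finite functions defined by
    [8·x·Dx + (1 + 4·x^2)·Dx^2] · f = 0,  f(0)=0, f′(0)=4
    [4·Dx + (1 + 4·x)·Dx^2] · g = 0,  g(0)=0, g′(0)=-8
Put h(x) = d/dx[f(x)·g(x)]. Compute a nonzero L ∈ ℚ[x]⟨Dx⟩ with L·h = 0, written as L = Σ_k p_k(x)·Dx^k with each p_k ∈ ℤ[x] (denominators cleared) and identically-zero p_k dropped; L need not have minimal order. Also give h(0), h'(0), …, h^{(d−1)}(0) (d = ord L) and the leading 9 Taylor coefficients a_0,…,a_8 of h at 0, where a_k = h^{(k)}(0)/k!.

L = (96 + 640·x + 1408·x^2 + 7680·x^3 + 15360·x^4 + 26624·x^5 + 8192·x^7) + (24 + 320·x + 2656·x^2 + 9728·x^3 + 28160·x^4 + 47616·x^5 + 71680·x^6 + 6144·x^7 + 28672·x^8)·Dx + (12 + 104·x + 672·x^2 + 2976·x^3 + 8256·x^4 + 18048·x^5 + 24576·x^6 + 35328·x^7 + 6144·x^8 + 16384·x^9)·Dx^2 + (1 + 12·x + 68·x^2 + 256·x^3 + 696·x^4 + 1536·x^5 + 2688·x^6 + 3072·x^7 + 4224·x^8 + 1024·x^9 + 2048·x^10)·Dx^3  (order 3).
h: a_k = 0, -64, 192, -512, 6400/3, -136192/15, 523264/15, -671744/5, 18681856/35, …
ICs: h(0) = 0, h′(0) = -64, h′′(0) = 384.

f: a_k = 0, 4, 0, -16/3, 0, 64/5, 0, -256/7, 0, …
g: a_k = 0, -8, 16, -128/3, 128, -2048/5, 4096/3, -32768/7, 16384, …
L₀ := L_f ⊗_s L_g (sym. prod.), ord ≤ 4.
h₀' ⇒ L via d/dx closure of L₀.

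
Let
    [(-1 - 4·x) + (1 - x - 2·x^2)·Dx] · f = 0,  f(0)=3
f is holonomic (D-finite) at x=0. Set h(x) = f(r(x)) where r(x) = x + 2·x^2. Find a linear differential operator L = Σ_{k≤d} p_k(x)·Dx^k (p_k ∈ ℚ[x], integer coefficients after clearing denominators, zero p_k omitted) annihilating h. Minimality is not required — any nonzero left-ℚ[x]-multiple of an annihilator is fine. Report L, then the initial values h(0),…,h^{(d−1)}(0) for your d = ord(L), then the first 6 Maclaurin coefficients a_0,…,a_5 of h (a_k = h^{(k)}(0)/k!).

L = (1 + 8·x + 24·x^2 + 32·x^3) + (-1 + x + 4·x^2 + 8·x^3 + 8·x^4)·Dx  (order 1).
h: a_k = 3, 3, 15, 51, 159, 507, …
ICs: h(0) = 3.

f: a_k = 3, 3, 9, 15, 33, 63, …
L₀ from L_f via x↦r, Dx↦r'^{-1}Dx.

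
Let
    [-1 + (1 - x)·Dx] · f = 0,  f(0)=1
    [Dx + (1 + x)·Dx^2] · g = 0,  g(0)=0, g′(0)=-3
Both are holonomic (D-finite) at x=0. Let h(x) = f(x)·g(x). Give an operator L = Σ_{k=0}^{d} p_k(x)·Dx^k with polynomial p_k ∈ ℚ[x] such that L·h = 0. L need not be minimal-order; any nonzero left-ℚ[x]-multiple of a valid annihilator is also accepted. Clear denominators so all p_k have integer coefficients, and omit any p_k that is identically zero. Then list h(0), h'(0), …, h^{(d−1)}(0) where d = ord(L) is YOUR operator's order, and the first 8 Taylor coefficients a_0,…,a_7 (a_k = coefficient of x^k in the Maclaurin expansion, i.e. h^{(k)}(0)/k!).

L = 1 + (1 + 3·x)·Dx + (-1 + x^2)·Dx^2  (order 2).
h: a_k = 0, -3, -3/2, -5/2, -7/4, -47/20, -37/20, -319/140, …
ICs: h(0) = 0, h′(0) = -3.

f: a_k = 1, 1, 1, 1, 1, 1, 1, 1, …
g: a_k = 0, -3, 3/2, -1, 3/4, -3/5, 1/2, -3/7, …
f·g: L₀ = L_f ⊗_s L_g, ord ≤ 1·2.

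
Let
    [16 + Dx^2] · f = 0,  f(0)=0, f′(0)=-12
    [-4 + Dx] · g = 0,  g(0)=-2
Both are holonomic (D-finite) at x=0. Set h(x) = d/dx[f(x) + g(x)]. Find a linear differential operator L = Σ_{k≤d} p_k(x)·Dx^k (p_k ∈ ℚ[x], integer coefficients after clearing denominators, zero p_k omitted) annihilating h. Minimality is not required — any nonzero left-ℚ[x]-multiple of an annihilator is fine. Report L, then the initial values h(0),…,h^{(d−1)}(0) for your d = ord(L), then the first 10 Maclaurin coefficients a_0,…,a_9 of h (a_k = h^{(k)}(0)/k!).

L = 64 - 16·Dx + 4·Dx^2 - Dx^3  (order 3).
h: a_k = -20, -32, 32, -256/3, -640/3, -1024/15, 1024/45, -8192/315, -2048/63, -16384/2835, …
ICs: h(0) = -20, h′(0) = -32, h′′(0) = 64.

f: a_k = 0, -12, 0, 32, 0, -128/5, 0, 1024/105, 0, -2048/945, …
g: a_k = -2, -8, -16, -64/3, -64/3, -256/15, -512/45, -2048/315, -1024/315, -4096/2835, …
h₀=f+g: left-lcm gives L₀, ord ≤ 3.
h₀' ⇒ L via d/dx closure of L₀.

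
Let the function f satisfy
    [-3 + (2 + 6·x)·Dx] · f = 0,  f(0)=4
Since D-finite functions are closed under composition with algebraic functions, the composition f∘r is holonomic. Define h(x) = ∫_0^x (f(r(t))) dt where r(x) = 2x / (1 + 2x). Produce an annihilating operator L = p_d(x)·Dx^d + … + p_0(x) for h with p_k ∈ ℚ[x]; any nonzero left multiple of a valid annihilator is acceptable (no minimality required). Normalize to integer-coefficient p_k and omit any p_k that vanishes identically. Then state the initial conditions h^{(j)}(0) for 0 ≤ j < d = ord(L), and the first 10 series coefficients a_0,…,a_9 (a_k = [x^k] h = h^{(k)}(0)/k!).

L = -3·Dx + (1 + 10·x + 16·x^2)·Dx^2  (order 2).
h: a_k = 0, 4, 6, -14, 87/2, -1677/10, 3023/4, -106305/28, 658335/32, -11301055/96, …
ICs: h(0) = 0, h′(0) = 4.

f: a_k = 4, 6, -9/2, 27/4, -405/32, 1701/64, -15309/256, 72171/512, -2814669/8192, 14073345/16384, …
f∘r: x↦r, Dx↦Dx/r' in L_f ⇒ L₀.
Integrate: L := L₀·Dx.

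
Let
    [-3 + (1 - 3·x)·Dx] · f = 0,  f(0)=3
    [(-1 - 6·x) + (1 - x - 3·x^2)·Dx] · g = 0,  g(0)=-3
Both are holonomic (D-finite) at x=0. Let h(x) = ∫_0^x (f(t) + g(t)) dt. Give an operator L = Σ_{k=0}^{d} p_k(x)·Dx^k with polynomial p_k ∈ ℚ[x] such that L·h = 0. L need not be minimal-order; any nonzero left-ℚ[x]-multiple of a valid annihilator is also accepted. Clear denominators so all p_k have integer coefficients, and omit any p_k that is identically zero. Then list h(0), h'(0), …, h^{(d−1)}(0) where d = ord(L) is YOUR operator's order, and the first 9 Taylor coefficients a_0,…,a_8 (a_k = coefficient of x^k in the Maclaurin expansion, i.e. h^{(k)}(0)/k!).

f: a_k = 3, 9, 27, 81, 243, 729, 2187, 6561, 19683, …
g: a_k = -3, -3, -12, -21, -57, -120, -291, -651, -1524, …
h₀=f+g: left-lcm gives L₀, ord ≤ 2.
h=∫₀ˣh₀: take L = L₀·Dx.
L = (6 - 108·x + 162·x^2 - 162·x^3)·Dx + (10 - 6·x - 108·x^2 + 270·x^3 - 324·x^4)·Dx^2 + (-2 + 14·x - 33·x^2 + 18·x^3 + 54·x^4 - 81·x^5)·Dx^3  (order 3).
h: a_k = 0, 0, 3, 5, 15, 186/5, 203/2, 1896/7, 2955/4, …
ICs: h(0) = 0, h′(0) = 0, h′′(0) = 6.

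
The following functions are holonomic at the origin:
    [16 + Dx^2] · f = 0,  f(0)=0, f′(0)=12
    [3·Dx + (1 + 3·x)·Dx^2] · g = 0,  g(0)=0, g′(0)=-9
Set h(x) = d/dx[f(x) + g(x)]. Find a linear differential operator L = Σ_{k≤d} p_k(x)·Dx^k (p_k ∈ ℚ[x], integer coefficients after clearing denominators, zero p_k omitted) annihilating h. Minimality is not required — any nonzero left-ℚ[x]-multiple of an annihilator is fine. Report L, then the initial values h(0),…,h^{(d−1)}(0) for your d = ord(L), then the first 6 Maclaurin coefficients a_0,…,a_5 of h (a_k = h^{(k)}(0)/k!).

L = (1680 + 2304·x + 3456·x^2) + (272 + 1584·x + 3456·x^2 + 3456·x^3)·Dx + (105 + 144·x + 216·x^2)·Dx^2 + (17 + 99·x + 216·x^2 + 216·x^3)·Dx^3  (order 3).
h: a_k = 3, 27, -177, 243, -601, 2187, …
ICs: h(0) = 3, h′(0) = 27, h′′(0) = -354.

f: a_k = 0, 12, 0, -32, 0, 128/5, …
g: a_k = 0, -9, 27/2, -27, 243/4, -729/5, …
f+g: L₀ = lclm(L_f,L_g), ord ≤ 2+2.
h₀' ⇒ L via d/dx closure of L₀.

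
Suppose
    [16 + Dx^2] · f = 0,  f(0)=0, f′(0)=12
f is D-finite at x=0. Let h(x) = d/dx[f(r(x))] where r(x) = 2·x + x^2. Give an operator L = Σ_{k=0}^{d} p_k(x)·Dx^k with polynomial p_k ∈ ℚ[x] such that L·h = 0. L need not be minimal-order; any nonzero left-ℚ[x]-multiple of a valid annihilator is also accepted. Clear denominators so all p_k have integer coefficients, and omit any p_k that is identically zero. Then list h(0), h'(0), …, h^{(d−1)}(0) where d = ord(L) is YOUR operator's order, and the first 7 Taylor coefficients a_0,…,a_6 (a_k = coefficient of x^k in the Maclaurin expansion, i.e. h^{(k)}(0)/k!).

L = (67 + 256·x + 384·x^2 + 256·x^3 + 64·x^4) + (-3 - 3·x)·Dx + (1 + 2·x + x^2)·Dx^2  (order 2).
h: a_k = 24, 24, -768, -1536, 3136, 12096, 83968/15, …
ICs: h(0) = 24, h′(0) = 24.

f: a_k = 0, 12, 0, -32, 0, 128/5, 0, …
f∘r: x↦r, Dx↦Dx/r' in L_f ⇒ L₀.
Differentiate: ansatz ord ≤ ord L₀ ⇒ L.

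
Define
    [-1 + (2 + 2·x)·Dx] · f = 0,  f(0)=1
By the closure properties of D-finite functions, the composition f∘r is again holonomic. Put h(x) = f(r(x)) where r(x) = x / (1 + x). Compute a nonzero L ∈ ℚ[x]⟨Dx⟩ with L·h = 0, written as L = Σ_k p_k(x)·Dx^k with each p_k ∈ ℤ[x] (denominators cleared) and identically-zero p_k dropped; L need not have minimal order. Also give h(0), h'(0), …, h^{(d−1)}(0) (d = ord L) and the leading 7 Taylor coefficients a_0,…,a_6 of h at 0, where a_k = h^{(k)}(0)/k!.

f: a_k = 1, 1/2, -1/8, 1/16, -5/128, 7/256, -21/1024, …
h₀=f(r): pull back L_f along r ⇒ L₀.
L = -1 + (2 + 6·x + 4·x^2)·Dx  (order 1).
h: a_k = 1, 1/2, -5/8, 13/16, -141/128, 399/256, -2353/1024, …
ICs: h(0) = 1.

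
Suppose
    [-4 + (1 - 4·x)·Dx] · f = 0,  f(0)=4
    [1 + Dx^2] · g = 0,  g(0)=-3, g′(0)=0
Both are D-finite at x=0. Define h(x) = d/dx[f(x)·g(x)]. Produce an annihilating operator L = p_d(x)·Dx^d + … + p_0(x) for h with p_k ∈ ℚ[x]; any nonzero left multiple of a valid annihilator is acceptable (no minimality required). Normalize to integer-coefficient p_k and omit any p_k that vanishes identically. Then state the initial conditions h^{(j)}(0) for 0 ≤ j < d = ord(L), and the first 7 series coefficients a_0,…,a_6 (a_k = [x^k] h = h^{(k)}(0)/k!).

f: a_k = 4, 16, 64, 256, 1024, 4096, 16384, …
g: a_k = -3, 0, 3/2, 0, -1/8, 0, 1/240, …
Product ⇒ symmetric product L₀, ord ≤ 2.
Derive L from L₀ (diff closure).
L = (-31 - 8·x + 16·x^2) + (-8 + 32·x)·Dx + (1 - 8·x + 16·x^2)·Dx^2  (order 2).
h: a_k = -48, -372, -2232, -11906, -59530, -2857439/10, -20002073/15, …
ICs: h(0) = -48, h′(0) = -372.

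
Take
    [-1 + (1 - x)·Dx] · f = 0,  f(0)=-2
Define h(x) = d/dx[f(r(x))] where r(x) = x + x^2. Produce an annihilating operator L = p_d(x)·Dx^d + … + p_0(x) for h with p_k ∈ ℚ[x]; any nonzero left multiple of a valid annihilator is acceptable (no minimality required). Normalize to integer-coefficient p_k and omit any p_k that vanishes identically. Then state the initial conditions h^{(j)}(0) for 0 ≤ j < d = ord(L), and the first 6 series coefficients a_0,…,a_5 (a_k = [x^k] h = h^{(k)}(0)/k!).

L = (4 + 6·x + 6·x^2) + (-1 - x + 3·x^2 + 2·x^3)·Dx  (order 1).
h: a_k = -2, -8, -18, -40, -80, -156, …
ICs: h(0) = -2.

f: a_k = -2, -2, -2, -2, -2, -2, …
Change of var in L_f (x↦r) gives L₀.
Differentiate: ansatz ord ≤ ord L₀ ⇒ L.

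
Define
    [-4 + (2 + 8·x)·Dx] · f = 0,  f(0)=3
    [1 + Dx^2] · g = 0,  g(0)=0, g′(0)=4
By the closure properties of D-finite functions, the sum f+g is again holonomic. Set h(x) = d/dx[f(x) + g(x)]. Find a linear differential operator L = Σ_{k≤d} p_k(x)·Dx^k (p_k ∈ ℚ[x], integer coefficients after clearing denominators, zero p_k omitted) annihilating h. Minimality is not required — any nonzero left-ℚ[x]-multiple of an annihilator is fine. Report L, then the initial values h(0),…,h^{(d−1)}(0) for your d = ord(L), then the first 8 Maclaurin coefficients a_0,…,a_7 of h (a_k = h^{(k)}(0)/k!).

f: a_k = 3, 6, -6, 12, -30, 84, -252, 792, …
g: a_k = 0, 4, 0, -2/3, 0, 1/30, 0, -1/1260, …
Sum ⇒ L₀ = lclm(L_f,L_g) in ℚ(x)⟨Dx⟩.
Differentiate: ansatz ord ≤ ord L₀ ⇒ L.
L = (-122 - 16·x - 32·x^2) + (-13 - 60·x - 48·x^2 - 64·x^3)·Dx + (-122 - 16·x - 32·x^2)·Dx^2 + (-13 - 60·x - 48·x^2 - 64·x^3)·Dx^3  (order 3).
h: a_k = 10, -12, 34, -120, 2521/6, -1512, 997919/180, -20592, …
ICs: h(0) = 10, h′(0) = -12, h′′(0) = 68.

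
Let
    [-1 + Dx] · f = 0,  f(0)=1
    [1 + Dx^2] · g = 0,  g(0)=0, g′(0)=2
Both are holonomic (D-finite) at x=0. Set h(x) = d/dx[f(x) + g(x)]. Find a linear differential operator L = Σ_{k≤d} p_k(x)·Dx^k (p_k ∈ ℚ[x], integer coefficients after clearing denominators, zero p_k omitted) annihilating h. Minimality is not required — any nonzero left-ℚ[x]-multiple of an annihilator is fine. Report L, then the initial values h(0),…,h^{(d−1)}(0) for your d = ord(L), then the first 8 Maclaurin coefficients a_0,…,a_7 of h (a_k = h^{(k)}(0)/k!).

L = 1 - Dx + Dx^2 - Dx^3  (order 3).
h: a_k = 3, 1, -1/2, 1/6, 1/8, 1/120, -1/720, 1/5040, …
ICs: h(0) = 3, h′(0) = 1, h′′(0) = -1.

f: a_k = 1, 1, 1/2, 1/6, 1/24, 1/120, 1/720, 1/5040, …
g: a_k = 0, 2, 0, -1/3, 0, 1/60, 0, -1/2520, …
h₀=f+g: left-lcm gives L₀, ord ≤ 3.
Differentiate: ansatz ord ≤ ord L₀ ⇒ L.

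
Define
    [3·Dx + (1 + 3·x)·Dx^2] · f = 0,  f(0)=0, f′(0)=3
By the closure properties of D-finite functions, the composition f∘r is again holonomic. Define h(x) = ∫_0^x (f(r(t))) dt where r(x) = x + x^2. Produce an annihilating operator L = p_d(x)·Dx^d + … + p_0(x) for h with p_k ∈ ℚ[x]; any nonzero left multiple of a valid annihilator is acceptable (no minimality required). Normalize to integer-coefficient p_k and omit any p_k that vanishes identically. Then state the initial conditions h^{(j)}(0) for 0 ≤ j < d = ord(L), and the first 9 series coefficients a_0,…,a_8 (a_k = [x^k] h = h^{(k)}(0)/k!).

L = (1 + 6·x + 6·x^2)·Dx^2 + (1 + 5·x + 9·x^2 + 6·x^3)·Dx^3  (order 3).
h: a_k = 0, 0, 3/2, -1/2, 0, 9/20, -9/10, 9/7, -81/56, …
ICs: h(0) = 0, h′(0) = 0, h′′(0) = 3.

f: a_k = 0, 3, -9/2, 9, -81/4, 243/5, -243/2, 2187/7, -6561/8, …
L₀ from L_f via x↦r, Dx↦r'^{-1}Dx.
∫: right-multiply L₀ by Dx.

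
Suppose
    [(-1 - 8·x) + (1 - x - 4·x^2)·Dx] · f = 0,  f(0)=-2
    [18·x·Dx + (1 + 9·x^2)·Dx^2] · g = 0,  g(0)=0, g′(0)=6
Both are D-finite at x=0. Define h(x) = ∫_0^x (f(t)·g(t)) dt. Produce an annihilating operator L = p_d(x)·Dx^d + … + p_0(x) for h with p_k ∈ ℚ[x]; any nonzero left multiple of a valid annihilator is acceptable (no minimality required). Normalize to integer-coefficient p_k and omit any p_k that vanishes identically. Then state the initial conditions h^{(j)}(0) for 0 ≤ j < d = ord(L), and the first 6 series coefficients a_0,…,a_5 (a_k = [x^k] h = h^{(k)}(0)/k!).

f: a_k = -2, -2, -10, -18, -58, -130, …
g: a_k = 0, 6, 0, -18, 0, 486/5, …
Sym-product of L_f,L_g gives L₀ (≤ ord 2).
h=∫h₀ ⇒ L = L₀·Dx.
L = (8 + 18·x + 216·x^2)·Dx + (2 - 2·x + 36·x^2 + 216·x^3)·Dx^2 + (-1 + x - 5·x^2 + 9·x^3 + 36·x^4)·Dx^3  (order 3).
h: a_k = 0, 0, -6, -4, -6, -72/5, …
ICs: h(0) = 0, h′(0) = 0, h′′(0) = -12.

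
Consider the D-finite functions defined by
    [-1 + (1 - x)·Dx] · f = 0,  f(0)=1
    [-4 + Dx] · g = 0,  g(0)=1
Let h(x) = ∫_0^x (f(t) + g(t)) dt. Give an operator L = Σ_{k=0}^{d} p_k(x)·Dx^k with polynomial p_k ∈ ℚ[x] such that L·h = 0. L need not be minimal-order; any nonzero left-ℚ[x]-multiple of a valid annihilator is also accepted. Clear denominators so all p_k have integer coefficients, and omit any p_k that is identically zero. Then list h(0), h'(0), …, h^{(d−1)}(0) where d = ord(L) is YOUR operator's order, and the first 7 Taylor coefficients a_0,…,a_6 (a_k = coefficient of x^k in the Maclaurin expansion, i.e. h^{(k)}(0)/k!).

f: a_k = 1, 1, 1, 1, 1, 1, 1, …
g: a_k = 1, 4, 8, 32/3, 32/3, 128/15, 256/45, …
Weyl lclm of L_f,L_g ⇒ L₀ (ord ≤ 2).
Integrate: L := L₀·Dx.
L = (8 - 16·x)·Dx + (-14 + 32·x - 16·x^2)·Dx^2 + (3 - 7·x + 4·x^2)·Dx^3  (order 3).
h: a_k = 0, 2, 5/2, 3, 35/12, 7/3, 143/90, …
ICs: h(0) = 0, h′(0) = 2, h′′(0) = 5.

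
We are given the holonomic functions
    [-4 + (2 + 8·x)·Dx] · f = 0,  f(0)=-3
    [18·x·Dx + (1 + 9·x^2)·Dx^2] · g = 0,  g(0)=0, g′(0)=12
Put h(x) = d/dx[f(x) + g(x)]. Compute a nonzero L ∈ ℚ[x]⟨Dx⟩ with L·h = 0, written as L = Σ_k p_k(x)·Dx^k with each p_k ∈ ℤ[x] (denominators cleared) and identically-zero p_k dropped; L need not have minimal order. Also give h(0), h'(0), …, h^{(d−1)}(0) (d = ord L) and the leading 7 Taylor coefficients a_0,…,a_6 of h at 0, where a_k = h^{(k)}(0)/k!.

f: a_k = -3, -6, 6, -12, 30, -84, 252, …
g: a_k = 0, 12, 0, -36, 0, 972/5, 0, …
Weyl lclm of L_f,L_g ⇒ L₀ (ord ≤ 3).
h=h₀': d/dx-closure on L₀ ⇒ L.
L = (-18 - 180·x + 486·x^2 + 972·x^3) + (-15 - 72·x - 9·x^2 + 1944·x^3 + 3402·x^4)·Dx + (-1 + 5·x + 54·x^2 + 153·x^3 + 567·x^4 + 972·x^5)·Dx^2  (order 2).
h: a_k = 6, 12, -144, 120, 552, 1512, -14292, …
ICs: h(0) = 6, h′(0) = 12.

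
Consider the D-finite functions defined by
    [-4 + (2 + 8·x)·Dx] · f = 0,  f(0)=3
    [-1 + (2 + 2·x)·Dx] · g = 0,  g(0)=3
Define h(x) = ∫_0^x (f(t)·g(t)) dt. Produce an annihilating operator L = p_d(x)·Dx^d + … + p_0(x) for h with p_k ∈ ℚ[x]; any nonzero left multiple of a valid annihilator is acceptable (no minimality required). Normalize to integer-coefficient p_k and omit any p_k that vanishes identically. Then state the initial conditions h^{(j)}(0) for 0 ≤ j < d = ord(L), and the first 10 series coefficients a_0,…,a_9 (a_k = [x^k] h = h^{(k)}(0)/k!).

f: a_k = 3, 6, -6, 12, -30, 84, -252, 792, -2574, 8580, …
g: a_k = 3, 3/2, -3/8, 3/16, -15/128, 21/256, -63/1024, 99/2048, -1287/32768, 2145/65536, …
L₀ := L_f ⊗_s L_g (sym. prod.), ord ≤ 1.
h=∫₀ˣh₀: take L = L₀·Dx.
L = (-5 - 8·x)·Dx + (2 + 10·x + 8·x^2)·Dx^2  (order 2).
h: a_k = 0, 9, 45/4, -27/8, 405/64, -8829/640, 17145/512, -630261/7168, 4011525/16384, -23369805/32768, …
ICs: h(0) = 0, h′(0) = 9.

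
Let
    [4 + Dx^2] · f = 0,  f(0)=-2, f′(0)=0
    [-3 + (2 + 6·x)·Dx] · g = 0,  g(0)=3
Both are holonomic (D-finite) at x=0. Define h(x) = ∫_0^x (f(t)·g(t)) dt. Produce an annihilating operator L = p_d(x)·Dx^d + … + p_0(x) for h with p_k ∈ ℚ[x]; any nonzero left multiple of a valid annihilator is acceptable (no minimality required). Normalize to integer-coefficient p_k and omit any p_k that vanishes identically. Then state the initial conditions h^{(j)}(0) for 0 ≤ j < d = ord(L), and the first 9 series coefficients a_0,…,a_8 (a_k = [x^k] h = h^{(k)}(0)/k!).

f: a_k = -2, 0, 4, 0, -4/3, 0, 8/45, 0, -4/315, …
g: a_k = 3, 9/2, -27/8, 81/16, -1215/128, 5103/256, -45927/1024, 216513/2048, -8444007/32768, …
Product ⇒ symmetric product L₀, ord ≤ 2.
h=∫h₀ ⇒ L = L₀·Dx.
L = (43 + 96·x + 144·x^2)·Dx + (-12 - 36·x)·Dx^2 + (4 + 24·x + 36·x^2)·Dx^3  (order 3).
h: a_k = 0, -6, -9/2, 25/4, 63/32, 19/64, -1093/256, 435961/53760, -704789/40960, …
ICs: h(0) = 0, h′(0) = -6, h′′(0) = -9.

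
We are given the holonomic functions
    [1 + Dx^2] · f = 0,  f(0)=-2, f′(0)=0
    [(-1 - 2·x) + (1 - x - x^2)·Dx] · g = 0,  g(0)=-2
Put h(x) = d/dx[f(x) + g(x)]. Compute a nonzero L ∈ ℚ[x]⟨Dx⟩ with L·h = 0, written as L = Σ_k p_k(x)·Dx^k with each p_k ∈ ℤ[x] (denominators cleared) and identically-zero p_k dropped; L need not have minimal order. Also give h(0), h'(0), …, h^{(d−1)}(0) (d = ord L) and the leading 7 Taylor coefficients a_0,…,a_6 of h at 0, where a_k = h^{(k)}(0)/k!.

f: a_k = -2, 0, 1, 0, -1/12, 0, 1/360, …
g: a_k = -2, -2, -4, -6, -10, -16, -26, …
Weyl lclm of L_f,L_g ⇒ L₀ (ord ≤ 3).
Differentiate: ansatz ord ≤ ord L₀ ⇒ L.
L = (124 + 358·x + 470·x^2 + 230·x^3 + 130·x^4 + 18·x^5 + 6·x^6) + (-19 - 29·x + 36·x^2 + 55·x^3 + 50·x^4 + 27·x^5 + 7·x^6 + 2·x^7)·Dx + (124 + 358·x + 470·x^2 + 230·x^3 + 130·x^4 + 18·x^5 + 6·x^6)·Dx^2 + (-19 - 29·x + 36·x^2 + 55·x^3 + 50·x^4 + 27·x^5 + 7·x^6 + 2·x^7)·Dx^3  (order 3).
h: a_k = -2, -6, -18, -121/3, -80, -9359/60, -294, …
ICs: h(0) = -2, h′(0) = -6, h′′(0) = -36.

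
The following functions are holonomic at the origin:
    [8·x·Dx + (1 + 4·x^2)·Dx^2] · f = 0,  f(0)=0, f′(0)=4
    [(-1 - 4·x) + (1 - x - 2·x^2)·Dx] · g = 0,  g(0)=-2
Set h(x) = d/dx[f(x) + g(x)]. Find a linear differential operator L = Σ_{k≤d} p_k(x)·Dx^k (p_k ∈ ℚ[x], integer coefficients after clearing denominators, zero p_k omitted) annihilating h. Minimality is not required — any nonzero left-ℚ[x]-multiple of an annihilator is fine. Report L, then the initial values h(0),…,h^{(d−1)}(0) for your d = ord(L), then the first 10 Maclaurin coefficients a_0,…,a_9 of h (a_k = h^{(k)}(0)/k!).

f: a_k = 0, 4, 0, -16/3, 0, 64/5, 0, -256/7, 0, 1024/9, …
g: a_k = -2, -2, -6, -10, -22, -42, -86, -170, -342, -682, …
h₀=f+g: left-lcm gives L₀, ord ≤ 3.
Derive L from L₀ (diff closure).
L = (24 - 96·x - 864·x^2 - 1536·x^3 - 3264·x^4 - 768·x^6) + (-19 - 80·x - 100·x^2 - 544·x^3 - 1424·x^4 - 2368·x^5 - 192·x^6 - 768·x^7)·Dx + (3 + 7·x + 32·x^2 - 28·x^3 + 24·x^4 - 240·x^5 - 256·x^6 - 64·x^7 - 128·x^8)·Dx^2  (order 2).
h: a_k = 2, -12, -46, -88, -146, -516, -1446, -2736, -5114, -13660, …
ICs: h(0) = 2, h′(0) = -12.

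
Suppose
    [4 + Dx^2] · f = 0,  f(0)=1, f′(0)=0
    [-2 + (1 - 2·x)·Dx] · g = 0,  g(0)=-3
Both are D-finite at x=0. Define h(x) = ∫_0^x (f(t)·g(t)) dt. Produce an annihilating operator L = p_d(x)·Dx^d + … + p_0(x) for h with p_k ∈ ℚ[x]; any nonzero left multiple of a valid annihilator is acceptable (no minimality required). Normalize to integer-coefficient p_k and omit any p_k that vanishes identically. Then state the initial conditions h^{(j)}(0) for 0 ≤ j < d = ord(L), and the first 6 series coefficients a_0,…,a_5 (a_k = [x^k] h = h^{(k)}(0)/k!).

L = (-4 + 8·x)·Dx + 4·Dx^2 + (-1 + 2·x)·Dx^3  (order 3).
h: a_k = 0, -3, -3, -2, -3, -26/5, …
ICs: h(0) = 0, h′(0) = -3, h′′(0) = -6.

f: a_k = 1, 0, -2, 0, 2/3, 0, …
g: a_k = -3, -6, -12, -24, -48, -96, …
Sym-product of L_f,L_g gives L₀ (≤ ord 2).
h=∫h₀ ⇒ L = L₀·Dx.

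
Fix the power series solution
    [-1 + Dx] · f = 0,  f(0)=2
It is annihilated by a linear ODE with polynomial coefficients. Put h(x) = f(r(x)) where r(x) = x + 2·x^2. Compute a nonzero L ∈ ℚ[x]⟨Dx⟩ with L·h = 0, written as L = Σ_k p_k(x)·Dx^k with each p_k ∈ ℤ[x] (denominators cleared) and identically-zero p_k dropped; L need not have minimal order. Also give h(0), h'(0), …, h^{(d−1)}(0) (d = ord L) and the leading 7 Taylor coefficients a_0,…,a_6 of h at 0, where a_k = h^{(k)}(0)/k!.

f: a_k = 2, 2, 1, 1/3, 1/12, 1/60, 1/360, …
Substitute x→r, Dx→(1/r')Dx; clear ⇒ L₀.
L = (-1 - 4·x) + Dx  (order 1).
h: a_k = 2, 2, 5, 13/3, 73/12, 281/60, 1741/360, …
ICs: h(0) = 2.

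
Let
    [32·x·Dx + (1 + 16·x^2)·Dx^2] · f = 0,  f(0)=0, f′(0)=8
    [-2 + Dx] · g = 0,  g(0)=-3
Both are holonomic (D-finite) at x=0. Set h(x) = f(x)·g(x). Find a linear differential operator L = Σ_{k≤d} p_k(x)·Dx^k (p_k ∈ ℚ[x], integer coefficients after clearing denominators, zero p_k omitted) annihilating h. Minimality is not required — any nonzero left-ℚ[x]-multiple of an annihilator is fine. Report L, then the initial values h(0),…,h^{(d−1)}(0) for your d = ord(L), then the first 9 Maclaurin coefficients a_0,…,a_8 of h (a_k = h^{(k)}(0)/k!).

f: a_k = 0, 8, 0, -128/3, 0, 2048/5, 0, -32768/7, 0, …
g: a_k = -3, -6, -6, -4, -2, -4/5, -4/15, -8/105, -2/105, …
h₀=f·g: eliminate ⇒ L₀, order ≤ 2·1.
L = (4 - 64·x + 64·x^2) + (-4 + 32·x - 64·x^2)·Dx + (1 + 16·x^2)·Dx^2  (order 2).
h: a_k = 0, -24, -48, 80, 224, -4944/5, -6880/3, 408416/35, 2780608/105, …
ICs: h(0) = 0, h′(0) = -24.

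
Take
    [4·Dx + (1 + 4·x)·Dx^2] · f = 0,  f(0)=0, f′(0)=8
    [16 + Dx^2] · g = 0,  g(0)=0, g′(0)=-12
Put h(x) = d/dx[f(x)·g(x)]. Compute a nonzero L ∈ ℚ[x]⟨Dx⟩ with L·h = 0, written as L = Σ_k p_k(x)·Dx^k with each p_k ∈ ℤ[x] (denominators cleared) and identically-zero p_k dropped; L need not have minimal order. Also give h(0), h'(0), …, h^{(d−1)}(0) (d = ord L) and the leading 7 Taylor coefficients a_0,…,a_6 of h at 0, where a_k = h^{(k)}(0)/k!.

f: a_k = 0, 8, -16, 128/3, -128, 2048/5, -4096/3, …
g: a_k = 0, -12, 0, 32, 0, -128/5, 0, …
f·g: L₀ = L_f ⊗_s L_g, ord ≤ 2·2.
h=h₀': d/dx-closure on L₀ ⇒ L.
L = (-6400 - 45056·x - 172032·x^2 + 196608·x^3 + 2818048·x^4 + 6291456·x^5 + 4194304·x^6) + (-1536 - 8192·x + 20480·x^2 + 245760·x^3 + 655360·x^4 + 524288·x^5)·Dx + (-448 - 2816·x - 3584·x^2 + 73728·x^3 + 401408·x^4 + 786432·x^5 + 524288·x^6)·Dx^2 + (-96 - 512·x + 1280·x^2 + 15360·x^3 + 40960·x^4 + 32768·x^5)·Dx^3 + (-3 + 448·x^2 + 3840·x^3 + 14080·x^4 + 24576·x^5 + 16384·x^6)·Dx^4  (order 4).
h: a_k = 0, -192, 576, -1024, 5120, -22528, 444416/5, …
ICs: h(0) = 0, h′(0) = -192, h′′(0) = 1152, h′′′(0) = -6144.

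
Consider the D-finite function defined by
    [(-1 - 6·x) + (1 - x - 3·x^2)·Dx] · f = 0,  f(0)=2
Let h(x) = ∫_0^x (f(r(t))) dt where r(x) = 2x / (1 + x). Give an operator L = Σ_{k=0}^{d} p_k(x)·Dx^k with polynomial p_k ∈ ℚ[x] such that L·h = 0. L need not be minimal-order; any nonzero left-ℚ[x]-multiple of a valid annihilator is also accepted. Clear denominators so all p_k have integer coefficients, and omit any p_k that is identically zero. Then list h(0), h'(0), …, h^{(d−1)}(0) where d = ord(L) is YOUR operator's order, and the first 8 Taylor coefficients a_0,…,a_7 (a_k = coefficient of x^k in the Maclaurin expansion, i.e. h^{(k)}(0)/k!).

L = (2 + 26·x)·Dx + (-1 - x + 13·x^2 + 13·x^3)·Dx^2  (order 2).
h: a_k = 0, 2, 2, 28/3, 13, 364/5, 338/3, 676, …
ICs: h(0) = 0, h′(0) = 2.

f: a_k = 2, 2, 8, 14, 38, 80, 194, 434, …
Change of var in L_f (x↦r) gives L₀.
Integrate: L := L₀·Dx.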